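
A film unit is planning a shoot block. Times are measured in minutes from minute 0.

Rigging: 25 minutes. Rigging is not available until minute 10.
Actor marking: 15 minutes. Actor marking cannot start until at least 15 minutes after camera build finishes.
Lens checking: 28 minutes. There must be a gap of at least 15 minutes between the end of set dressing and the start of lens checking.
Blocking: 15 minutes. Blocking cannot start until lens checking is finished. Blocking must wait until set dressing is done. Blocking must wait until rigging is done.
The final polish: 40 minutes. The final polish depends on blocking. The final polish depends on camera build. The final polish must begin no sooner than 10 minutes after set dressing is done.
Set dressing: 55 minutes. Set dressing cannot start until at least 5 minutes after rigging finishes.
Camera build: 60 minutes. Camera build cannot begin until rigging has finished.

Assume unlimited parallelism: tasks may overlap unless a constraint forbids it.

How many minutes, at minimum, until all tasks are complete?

After its own release at minute 10, rigging can start at minute 10 and finishes at minute 35.
Camera build waits on rigging (finishes minute 35), so it starts at minute 35 and finishes at 35 + 60 = minute 95.
Actor marking cannot begin until camera build (finishes minute 95, plus 15-minute gap → minute 110). It runs from minute 110 to 110 + 15 = minute 125.
After rigging (finishes minute 35, plus 5-minute gap → minute 40), set dressing can start at minute 40 and finishes at minute 95.
Lens checking waits on set dressing (finishes minute 95, plus 15-minute gap → minute 110), so it starts at minute 110 and finishes at 110 + 28 = minute 138.
For blocking: lens checking (finishes minute 138); set dressing (finishes minute 95); rigging (finishes minute 35). Taking the maximum gives a start of minute 138, and it finishes at 138 + 15 = minute 153.
The final polish has to wait for blocking (finishes minute 153); camera build (finishes minute 95); set dressing (finishes minute 95, plus 10-minute gap → minute 105). The latest of these is minute 153, so the final polish runs minute 153 to 153 + 40 = minute 193.
All tasks are finished once the last one completes. Finish times: Rigging at 35, Set dressing at 95, Camera build at 95, Lens checking at 138, Blocking at 153, Actor marking at 125, The final polish at 193. The latest is minute 193.

193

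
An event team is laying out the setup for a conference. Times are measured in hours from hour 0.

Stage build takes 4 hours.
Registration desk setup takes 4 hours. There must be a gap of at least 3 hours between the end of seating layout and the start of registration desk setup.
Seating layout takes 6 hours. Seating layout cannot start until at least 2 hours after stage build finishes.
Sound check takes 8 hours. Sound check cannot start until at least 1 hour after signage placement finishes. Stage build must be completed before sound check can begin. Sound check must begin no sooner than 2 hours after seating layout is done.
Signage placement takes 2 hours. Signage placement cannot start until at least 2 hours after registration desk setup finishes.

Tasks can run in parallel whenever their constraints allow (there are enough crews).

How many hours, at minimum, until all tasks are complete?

Stage build has no prerequisites, so it starts at hour 0 and finishes at hour 4.
After stage build (finishes hour 4, plus 2-hour gap → hour 6), seating layout can start at hour 6 and finishes at hour 12.
Registration desk setup waits on seating layout (finishes hour 12, plus 3-hour gap → hour 15), so it starts at hour 15 and finishes at 15 + 4 = hour 19.
Signage placement waits on registration desk setup (finishes hour 19, plus 2-hour gap → hour 21), so it starts at hour 21 and finishes at 21 + 2 = hour 23.
Sound check has to wait for signage placement (finishes hour 23, plus 1-hour gap → hour 24); stage build (finishes hour 4); seating layout (finishes hour 12, plus 2-hour gap → hour 14). The latest of these is hour 24, so sound check runs hour 24 to 24 + 8 = hour 32.
All tasks are finished once the last one completes. Finish times: Stage build at 4, Seating layout at 12, Registration desk setup at 19, Signage placement at 23, Sound check at 32. The latest is hour 32.

32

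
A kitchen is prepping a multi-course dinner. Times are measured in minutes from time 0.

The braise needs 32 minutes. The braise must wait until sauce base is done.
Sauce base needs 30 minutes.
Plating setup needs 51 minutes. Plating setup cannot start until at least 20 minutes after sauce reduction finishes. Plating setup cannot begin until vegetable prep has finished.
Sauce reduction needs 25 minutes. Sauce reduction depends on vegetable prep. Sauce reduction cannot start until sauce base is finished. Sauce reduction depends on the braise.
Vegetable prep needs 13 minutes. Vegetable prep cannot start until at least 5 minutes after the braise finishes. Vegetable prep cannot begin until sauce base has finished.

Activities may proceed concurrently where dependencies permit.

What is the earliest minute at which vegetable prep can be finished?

80

Nothing blocks sauce base, so it runs from minute 0 to minute 30.
The braise waits on sauce base (finishes minute 30), so it starts at minute 30 and finishes at 30 + 32 = minute 62.
Vegetable prep needs all of the braise (finishes minute 62, plus 5-minute gap → minute 67); sauce base (finishes minute 30). That puts its earliest start at minute 67; it finishes at 67 + 13 = minute 80.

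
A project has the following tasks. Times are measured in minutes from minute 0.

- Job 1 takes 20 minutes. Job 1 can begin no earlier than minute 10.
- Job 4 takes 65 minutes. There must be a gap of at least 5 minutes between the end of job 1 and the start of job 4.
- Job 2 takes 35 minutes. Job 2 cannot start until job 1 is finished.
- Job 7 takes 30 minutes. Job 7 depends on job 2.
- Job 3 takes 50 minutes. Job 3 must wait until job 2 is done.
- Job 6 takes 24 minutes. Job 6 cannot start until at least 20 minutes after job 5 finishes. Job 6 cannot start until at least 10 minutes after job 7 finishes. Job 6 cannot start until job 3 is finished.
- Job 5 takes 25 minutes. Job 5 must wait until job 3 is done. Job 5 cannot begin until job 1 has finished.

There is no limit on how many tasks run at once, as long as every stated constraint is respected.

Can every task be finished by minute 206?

Job 1 cannot begin until its own release at minute 10. It runs from minute 10 to 10 + 20 = minute 30.
After job 1 (finishes minute 30, plus 5-minute gap → minute 35), job 4 can start at minute 35 and finishes at minute 100.
Job 2 cannot begin until job 1 (finishes minute 30). It runs from minute 30 to 30 + 35 = minute 65.
After job 2 (finishes minute 65), job 7 can start at minute 65 and finishes at minute 95.
Job 3 cannot begin until job 2 (finishes minute 65). It runs from minute 65 to 65 + 50 = minute 115.
For job 5: job 3 (finishes minute 115); job 1 (finishes minute 30). Taking the maximum gives a start of minute 115, and it finishes at 115 + 25 = minute 140.
Job 6 cannot start until job 5 (finishes minute 140, plus 20-minute gap → minute 160); job 7 (finishes minute 95, plus 10-minute gap → minute 105); job 3 (finishes minute 115). The controlling bound is minute 160, so job 6 finishes at 160 + 24 = minute 184.
Every task is finished by minute 184, which is no later than the deadline of 206, so the schedule is feasible.

Yes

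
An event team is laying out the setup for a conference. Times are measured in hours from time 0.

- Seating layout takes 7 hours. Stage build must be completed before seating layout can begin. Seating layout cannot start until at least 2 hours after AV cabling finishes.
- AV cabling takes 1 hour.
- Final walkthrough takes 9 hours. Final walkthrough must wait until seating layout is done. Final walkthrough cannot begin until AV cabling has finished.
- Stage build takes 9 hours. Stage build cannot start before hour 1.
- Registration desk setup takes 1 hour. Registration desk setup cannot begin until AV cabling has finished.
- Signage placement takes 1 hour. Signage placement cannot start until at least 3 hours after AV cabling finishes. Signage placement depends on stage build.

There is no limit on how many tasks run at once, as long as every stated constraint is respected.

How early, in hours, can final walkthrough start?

Nothing blocks AV cabling, so it runs from hour 0 to hour 1.
After its own release at hour 1, stage build can start at hour 1 and finishes at hour 10.
For seating layout: stage build (finishes hour 10); AV cabling (finishes hour 1, plus 2-hour gap → hour 3). Taking the maximum gives a start of hour 10, and it finishes at 10 + 7 = hour 17.
Final walkthrough waits on seating layout (finishes hour 17); AV cabling (finishes hour 1). The latest of these is hour 17, which is the earliest final walkthrough can start.

17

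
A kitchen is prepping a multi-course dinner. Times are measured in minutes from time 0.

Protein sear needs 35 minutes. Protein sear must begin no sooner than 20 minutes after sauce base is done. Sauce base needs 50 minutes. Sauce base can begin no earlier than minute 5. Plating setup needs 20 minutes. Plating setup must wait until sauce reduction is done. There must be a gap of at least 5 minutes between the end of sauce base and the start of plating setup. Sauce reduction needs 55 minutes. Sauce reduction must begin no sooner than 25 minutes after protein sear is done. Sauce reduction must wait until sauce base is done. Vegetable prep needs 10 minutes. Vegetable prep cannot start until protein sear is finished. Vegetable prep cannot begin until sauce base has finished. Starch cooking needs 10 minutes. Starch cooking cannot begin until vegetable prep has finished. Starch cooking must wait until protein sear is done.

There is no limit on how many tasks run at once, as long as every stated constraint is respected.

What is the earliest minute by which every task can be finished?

Sauce base waits on its own release at minute 5, so it starts at minute 5 and finishes at 5 + 50 = minute 55.
After sauce base (finishes minute 55, plus 20-minute gap → minute 75), protein sear can start at minute 75 and finishes at minute 110.
For sauce reduction: protein sear (finishes minute 110, plus 25-minute gap → minute 135); sauce base (finishes minute 55). Taking the maximum gives a start of minute 135, and it finishes at 135 + 55 = minute 190.
For plating setup: sauce reduction (finishes minute 190); sauce base (finishes minute 55, plus 5-minute gap → minute 60). Taking the maximum gives a start of minute 190, and it finishes at 190 + 20 = minute 210.
Vegetable prep needs all of protein sear (finishes minute 110); sauce base (finishes minute 55). That puts its earliest start at minute 110; it finishes at 110 + 10 = minute 120.
Starch cooking has to wait for vegetable prep (finishes minute 120); protein sear (finishes minute 110). The latest of these is minute 120, so starch cooking runs minute 120 to 120 + 10 = minute 130.
All tasks are finished once the last one completes. Finish times: Sauce base at 55, Protein sear at 110, Vegetable prep at 120, Sauce reduction at 190, Starch cooking at 130, Plating setup at 210. The latest is minute 210.

210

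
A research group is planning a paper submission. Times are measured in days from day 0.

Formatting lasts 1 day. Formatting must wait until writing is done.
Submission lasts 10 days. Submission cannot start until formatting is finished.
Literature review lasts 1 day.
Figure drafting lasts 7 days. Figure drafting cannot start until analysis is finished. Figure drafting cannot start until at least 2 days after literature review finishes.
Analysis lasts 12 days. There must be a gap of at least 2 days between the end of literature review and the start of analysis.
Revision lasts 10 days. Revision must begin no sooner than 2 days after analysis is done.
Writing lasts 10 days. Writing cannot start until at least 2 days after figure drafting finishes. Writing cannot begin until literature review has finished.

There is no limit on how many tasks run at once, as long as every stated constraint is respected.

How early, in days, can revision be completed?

Nothing blocks literature review, so it runs from day 0 to day 1.
After literature review (finishes day 1, plus 2-day gap → day 3), analysis can start at day 3 and finishes at day 15.
Revision cannot begin until analysis (finishes day 15, plus 2-day gap → day 17). It runs from day 17 to 17 + 10 = day 27.

27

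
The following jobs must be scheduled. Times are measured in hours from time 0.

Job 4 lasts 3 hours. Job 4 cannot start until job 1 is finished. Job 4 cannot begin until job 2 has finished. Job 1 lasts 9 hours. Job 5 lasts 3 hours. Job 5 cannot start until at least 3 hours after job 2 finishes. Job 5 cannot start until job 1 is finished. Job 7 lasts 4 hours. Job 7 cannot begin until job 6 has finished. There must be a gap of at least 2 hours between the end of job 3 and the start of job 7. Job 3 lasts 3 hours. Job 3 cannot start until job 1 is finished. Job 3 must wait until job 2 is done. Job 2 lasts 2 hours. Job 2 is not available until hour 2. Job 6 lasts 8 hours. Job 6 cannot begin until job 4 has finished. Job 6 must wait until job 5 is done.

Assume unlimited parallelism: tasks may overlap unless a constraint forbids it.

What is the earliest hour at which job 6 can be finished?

Job 2 waits on its own release at hour 2, so it starts at hour 2 and finishes at 2 + 2 = hour 4.
Job 1 has no prerequisites, so it starts at hour 0 and finishes at hour 9.
Job 5 has to wait for job 2 (finishes hour 4, plus 3-hour gap → hour 7); job 1 (finishes hour 9). The latest of these is hour 9, so job 5 runs hour 9 to 9 + 3 = hour 12.
Job 4 has to wait for job 1 (finishes hour 9); job 2 (finishes hour 4). The latest of these is hour 9, so job 4 runs hour 9 to 9 + 3 = hour 12.
Job 6 has to wait for job 4 (finishes hour 12); job 5 (finishes hour 12). The latest of these is hour 12, so job 6 runs hour 12 to 12 + 8 = hour 20.

20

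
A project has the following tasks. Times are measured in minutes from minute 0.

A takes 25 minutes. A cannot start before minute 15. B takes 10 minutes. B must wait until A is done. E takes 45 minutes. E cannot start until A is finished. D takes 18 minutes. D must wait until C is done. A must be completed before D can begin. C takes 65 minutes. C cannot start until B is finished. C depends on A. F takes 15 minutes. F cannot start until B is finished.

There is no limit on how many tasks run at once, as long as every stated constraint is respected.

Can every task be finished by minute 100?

After its own release at minute 15, A can start at minute 15 and finishes at minute 40.
E cannot begin until A (finishes minute 40). It runs from minute 40 to 40 + 45 = minute 85.
B cannot begin until A (finishes minute 40). It runs from minute 40 to 40 + 10 = minute 50.
F cannot begin until B (finishes minute 50). It runs from minute 50 to 50 + 15 = minute 65.
For C: B (finishes minute 50); A (finishes minute 40). Taking the maximum gives a start of minute 50, and it finishes at 50 + 65 = minute 115.
D has to wait for C (finishes minute 115); A (finishes minute 40). The latest of these is minute 115, so D runs minute 115 to 115 + 18 = minute 133.
The earliest everything can be done is minute 133, which is after the deadline of 100, so it is not possible.

No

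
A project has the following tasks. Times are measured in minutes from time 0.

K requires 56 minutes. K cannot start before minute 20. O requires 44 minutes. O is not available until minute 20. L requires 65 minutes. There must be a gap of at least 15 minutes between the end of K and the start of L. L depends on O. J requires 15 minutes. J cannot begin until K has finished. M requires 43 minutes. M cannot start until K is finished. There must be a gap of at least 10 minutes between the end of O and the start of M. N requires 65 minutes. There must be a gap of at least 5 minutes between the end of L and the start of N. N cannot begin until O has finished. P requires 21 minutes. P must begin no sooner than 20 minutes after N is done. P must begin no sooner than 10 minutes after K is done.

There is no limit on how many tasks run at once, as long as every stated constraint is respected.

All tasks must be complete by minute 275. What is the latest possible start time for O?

P has no dependents, so it just needs to finish by minute 275. Starting by 275 − 21 = minute 254 achieves that.
N must finish before P (must start by minute 254, minus 20-minute gap → minute 234). With a 65-minute duration, N must start by 234 − 65 = minute 169.
L has to be done before N (must start by minute 169, minus 5-minute gap → minute 164). That means finishing by minute 164, i.e. starting by 164 − 65 = minute 99.
To finish by minute 275, M (duration 43) must start no later than minute 232.
O must finish in time for L (must start by minute 99); M (must start by minute 232, minus 10-minute gap → minute 222); N (must start by minute 169). The tightest is minute 99, so O must start by 99 − 44 = minute 55.

55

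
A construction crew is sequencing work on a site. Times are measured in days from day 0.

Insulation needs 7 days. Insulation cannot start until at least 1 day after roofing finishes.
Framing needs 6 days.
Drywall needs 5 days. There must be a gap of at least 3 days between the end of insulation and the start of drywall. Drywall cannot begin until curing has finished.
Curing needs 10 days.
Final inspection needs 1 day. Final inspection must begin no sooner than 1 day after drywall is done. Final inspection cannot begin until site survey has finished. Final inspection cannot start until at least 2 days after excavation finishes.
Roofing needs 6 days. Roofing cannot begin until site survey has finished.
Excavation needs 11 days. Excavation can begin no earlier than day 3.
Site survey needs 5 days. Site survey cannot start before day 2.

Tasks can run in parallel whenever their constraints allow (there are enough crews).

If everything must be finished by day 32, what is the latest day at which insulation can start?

To finish by day 32, final inspection (duration 1) must start no later than day 31.
Since final inspection (must start by day 31, minus 1-day gap → day 30) depends on it, drywall must finish by day 30. Backing off its 5-day duration gives a latest start of day 25.
Since drywall (must start by day 25, minus 3-day gap → day 22) depends on it, insulation must finish by day 22. Backing off its 7-day duration gives a latest start of day 15.

15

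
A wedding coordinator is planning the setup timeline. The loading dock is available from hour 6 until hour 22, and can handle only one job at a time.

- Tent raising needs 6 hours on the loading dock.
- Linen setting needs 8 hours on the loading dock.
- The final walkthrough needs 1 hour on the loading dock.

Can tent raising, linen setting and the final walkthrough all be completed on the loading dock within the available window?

Yes

The loading dock window is 22 − 6 = 16 hours.
Running back to back, the jobs need 6 + 8 + 1 = 15 hours on the loading dock.
Since 15 ≤ 16, they fit within the window.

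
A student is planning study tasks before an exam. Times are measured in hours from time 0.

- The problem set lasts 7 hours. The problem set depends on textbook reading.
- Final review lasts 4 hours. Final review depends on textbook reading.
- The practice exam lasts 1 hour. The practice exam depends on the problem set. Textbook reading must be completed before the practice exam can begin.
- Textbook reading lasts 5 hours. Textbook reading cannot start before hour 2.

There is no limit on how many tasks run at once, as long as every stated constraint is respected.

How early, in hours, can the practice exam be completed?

15

Textbook reading waits on its own release at hour 2, so it starts at hour 2 and finishes at 2 + 5 = hour 7.
The problem set waits on textbook reading (finishes hour 7), so it starts at hour 7 and finishes at 7 + 7 = hour 14.
The practice exam has to wait for the problem set (finishes hour 14); textbook reading (finishes hour 7). The latest of these is hour 14, so the practice exam runs hour 14 to 14 + 1 = hour 15.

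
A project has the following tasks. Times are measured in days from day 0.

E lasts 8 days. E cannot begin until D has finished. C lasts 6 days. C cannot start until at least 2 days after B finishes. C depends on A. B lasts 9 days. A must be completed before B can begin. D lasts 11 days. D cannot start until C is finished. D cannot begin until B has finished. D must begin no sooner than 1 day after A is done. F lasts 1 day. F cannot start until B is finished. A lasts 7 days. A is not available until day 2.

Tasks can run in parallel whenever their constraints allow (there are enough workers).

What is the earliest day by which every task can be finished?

After its own release at day 2, A can start at day 2 and finishes at day 9.
B waits on A (finishes day 9), so it starts at day 9 and finishes at 9 + 9 = day 18.
F cannot begin until B (finishes day 18). It runs from day 18 to 18 + 1 = day 19.
C needs all of B (finishes day 18, plus 2-day gap → day 20); A (finishes day 9). That puts its earliest start at day 20; it finishes at 20 + 6 = day 26.
D needs all of C (finishes day 26); B (finishes day 18); A (finishes day 9, plus 1-day gap → day 10). That puts its earliest start at day 26; it finishes at 26 + 11 = day 37.
After D (finishes day 37), E can start at day 37 and finishes at day 45.
All tasks are finished once the last one completes. Finish times: A at 9, B at 18, C at 26, D at 37, E at 45, F at 19. The latest is day 45.

45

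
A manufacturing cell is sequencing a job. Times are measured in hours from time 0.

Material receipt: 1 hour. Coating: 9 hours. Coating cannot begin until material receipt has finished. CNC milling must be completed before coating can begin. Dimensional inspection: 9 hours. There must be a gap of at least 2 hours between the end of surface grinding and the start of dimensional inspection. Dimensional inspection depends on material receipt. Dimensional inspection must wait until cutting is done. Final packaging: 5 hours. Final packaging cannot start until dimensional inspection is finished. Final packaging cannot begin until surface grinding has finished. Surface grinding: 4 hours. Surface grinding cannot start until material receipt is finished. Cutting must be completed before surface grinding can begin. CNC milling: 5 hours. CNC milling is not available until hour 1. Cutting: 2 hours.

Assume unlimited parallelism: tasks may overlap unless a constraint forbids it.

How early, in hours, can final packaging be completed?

22

Nothing blocks cutting, so it runs from hour 0 to hour 2.
Material receipt can start immediately at hour 0; it finishes at hour 1.
For surface grinding: material receipt (finishes hour 1); cutting (finishes hour 2). Taking the maximum gives a start of hour 2, and it finishes at 2 + 4 = hour 6.
Dimensional inspection cannot start until surface grinding (finishes hour 6, plus 2-hour gap → hour 8); material receipt (finishes hour 1); cutting (finishes hour 2). The controlling bound is hour 8, so dimensional inspection finishes at 8 + 9 = hour 17.
For final packaging: dimensional inspection (finishes hour 17); surface grinding (finishes hour 6). Taking the maximum gives a start of hour 17, and it finishes at 17 + 5 = hour 22.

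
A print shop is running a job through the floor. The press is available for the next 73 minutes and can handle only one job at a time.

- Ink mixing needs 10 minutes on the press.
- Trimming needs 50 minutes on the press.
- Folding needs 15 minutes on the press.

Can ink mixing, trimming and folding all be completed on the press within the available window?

Running back to back, the jobs need 10 + 50 + 15 = 75 minutes on the press.
Since 75 > 73, they cannot all fit.

No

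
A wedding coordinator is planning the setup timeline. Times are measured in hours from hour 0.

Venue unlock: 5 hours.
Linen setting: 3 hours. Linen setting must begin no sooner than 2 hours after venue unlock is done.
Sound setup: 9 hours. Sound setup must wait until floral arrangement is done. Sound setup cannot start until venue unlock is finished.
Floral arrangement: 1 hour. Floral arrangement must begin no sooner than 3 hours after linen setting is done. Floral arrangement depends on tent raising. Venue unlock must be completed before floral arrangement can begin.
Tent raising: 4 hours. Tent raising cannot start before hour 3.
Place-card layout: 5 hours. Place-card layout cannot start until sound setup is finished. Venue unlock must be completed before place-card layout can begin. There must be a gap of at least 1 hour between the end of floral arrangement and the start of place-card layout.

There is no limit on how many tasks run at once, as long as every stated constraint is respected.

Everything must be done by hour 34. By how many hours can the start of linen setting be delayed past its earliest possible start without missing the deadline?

6

Nothing blocks venue unlock, so it runs from hour 0 to hour 5.
Linen setting cannot begin until venue unlock (finishes hour 5, plus 2-hour gap → hour 7). It runs from hour 7 to 7 + 3 = hour 10.

Working backward from the deadline:
Place-card layout must finish by hour 34; it takes 5 hours, so it must start by 34 − 5 = hour 29.
Sound setup feeds into place-card layout (must start by hour 29); so sound setup must finish by hour 29 and therefore start by hour 20.
Floral arrangement feeds sound setup (must start by hour 20); place-card layout (must start by hour 29, minus 1-hour gap → hour 28). Taking the minimum, floral arrangement must finish by hour 20 and start by 20 − 1 = hour 19.
Linen setting has to be done before floral arrangement (must start by hour 19, minus 3-hour gap → hour 16). That means finishing by hour 16, i.e. starting by 16 − 3 = hour 13.
So linen setting can start as early as hour 7 and as late as hour 13, giving 13 − 7 = 6 hours of slack.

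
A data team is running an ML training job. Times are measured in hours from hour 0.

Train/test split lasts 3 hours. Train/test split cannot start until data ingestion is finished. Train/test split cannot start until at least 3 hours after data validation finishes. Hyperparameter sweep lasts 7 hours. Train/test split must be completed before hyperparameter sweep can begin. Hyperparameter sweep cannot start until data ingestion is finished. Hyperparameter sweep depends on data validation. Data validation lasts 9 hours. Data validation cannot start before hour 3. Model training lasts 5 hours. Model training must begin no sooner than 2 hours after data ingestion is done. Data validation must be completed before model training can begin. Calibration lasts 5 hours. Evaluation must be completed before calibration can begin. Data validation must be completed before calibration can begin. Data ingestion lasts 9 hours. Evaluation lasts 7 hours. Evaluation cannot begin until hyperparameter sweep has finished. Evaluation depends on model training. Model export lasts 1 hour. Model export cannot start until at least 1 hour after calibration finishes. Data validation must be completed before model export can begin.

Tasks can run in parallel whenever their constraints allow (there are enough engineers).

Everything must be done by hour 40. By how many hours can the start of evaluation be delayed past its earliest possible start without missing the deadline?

Data validation cannot begin until its own release at hour 3. It runs from hour 3 to 3 + 9 = hour 12.
Data ingestion can start immediately at hour 0; it finishes at hour 9.
Model training needs all of data ingestion (finishes hour 9, plus 2-hour gap → hour 11); data validation (finishes hour 12). That puts its earliest start at hour 12; it finishes at 12 + 5 = hour 17.
Train/test split cannot start until data ingestion (finishes hour 9); data validation (finishes hour 12, plus 3-hour gap → hour 15). The controlling bound is hour 15, so train/test split finishes at 15 + 3 = hour 18.
Hyperparameter sweep needs all of train/test split (finishes hour 18); data ingestion (finishes hour 9); data validation (finishes hour 12). That puts its earliest start at hour 18; it finishes at 18 + 7 = hour 25.
Evaluation has to wait for hyperparameter sweep (finishes hour 25); model training (finishes hour 17). The latest of these is hour 25, so evaluation runs hour 25 to 25 + 7 = hour 32.

Working backward from the deadline:
Model export must finish by hour 40; it takes 1 hour, so it must start by 40 − 1 = hour 39.
Calibration must finish before model export (must start by hour 39, minus 1-hour gap → hour 38). With a 5-hour duration, calibration must start by 38 − 5 = hour 33.
Evaluation must finish before calibration (must start by hour 33). With a 7-hour duration, evaluation must start by 33 − 7 = hour 26.
So evaluation can start as early as hour 25 and as late as hour 26, giving 26 − 25 = 1 hour of slack.

1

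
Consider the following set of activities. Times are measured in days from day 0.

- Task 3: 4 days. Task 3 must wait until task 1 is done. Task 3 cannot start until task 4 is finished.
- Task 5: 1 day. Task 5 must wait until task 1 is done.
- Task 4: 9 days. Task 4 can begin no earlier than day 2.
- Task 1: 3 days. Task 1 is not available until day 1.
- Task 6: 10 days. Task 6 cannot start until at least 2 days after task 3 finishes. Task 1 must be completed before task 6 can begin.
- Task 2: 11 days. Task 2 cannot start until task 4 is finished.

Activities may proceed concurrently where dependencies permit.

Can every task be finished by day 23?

No

After its own release at day 2, task 4 can start at day 2 and finishes at day 11.
After task 4 (finishes day 11), task 2 can start at day 11 and finishes at day 22.
Task 1 cannot begin until its own release at day 1. It runs from day 1 to 1 + 3 = day 4.
After task 1 (finishes day 4), task 5 can start at day 4 and finishes at day 5.
For task 3: task 1 (finishes day 4); task 4 (finishes day 11). Taking the maximum gives a start of day 11, and it finishes at 11 + 4 = day 15.
Task 6 cannot start until task 3 (finishes day 15, plus 2-day gap → day 17); task 1 (finishes day 4). The controlling bound is day 17, so task 6 finishes at 17 + 10 = day 27.
The earliest everything can be done is day 27, which is after the deadline of 23, so it is not possible.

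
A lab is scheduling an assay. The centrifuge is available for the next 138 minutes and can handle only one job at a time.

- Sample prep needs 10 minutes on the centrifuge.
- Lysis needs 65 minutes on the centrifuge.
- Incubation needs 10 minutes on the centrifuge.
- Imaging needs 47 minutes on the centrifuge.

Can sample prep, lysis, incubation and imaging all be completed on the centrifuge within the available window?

Running back to back, the jobs need 10 + 65 + 10 + 47 = 132 minutes on the centrifuge.
Since 132 ≤ 138, they fit within the window.

Yes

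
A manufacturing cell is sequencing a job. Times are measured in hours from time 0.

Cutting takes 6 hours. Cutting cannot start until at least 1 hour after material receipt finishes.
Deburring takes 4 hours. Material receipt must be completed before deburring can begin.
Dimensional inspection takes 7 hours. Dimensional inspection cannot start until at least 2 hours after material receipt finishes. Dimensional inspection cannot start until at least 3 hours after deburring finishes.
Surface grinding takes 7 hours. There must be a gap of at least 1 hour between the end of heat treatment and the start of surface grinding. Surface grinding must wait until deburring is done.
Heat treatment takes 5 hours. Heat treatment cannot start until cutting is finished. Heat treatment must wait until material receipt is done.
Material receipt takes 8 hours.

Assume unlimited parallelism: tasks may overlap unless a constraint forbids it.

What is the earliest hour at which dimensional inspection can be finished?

Material receipt can start immediately at hour 0; it finishes at hour 8.
Deburring waits on material receipt (finishes hour 8), so it starts at hour 8 and finishes at 8 + 4 = hour 12.
For dimensional inspection: material receipt (finishes hour 8, plus 2-hour gap → hour 10); deburring (finishes hour 12, plus 3-hour gap → hour 15). Taking the maximum gives a start of hour 15, and it finishes at 15 + 7 = hour 22.

22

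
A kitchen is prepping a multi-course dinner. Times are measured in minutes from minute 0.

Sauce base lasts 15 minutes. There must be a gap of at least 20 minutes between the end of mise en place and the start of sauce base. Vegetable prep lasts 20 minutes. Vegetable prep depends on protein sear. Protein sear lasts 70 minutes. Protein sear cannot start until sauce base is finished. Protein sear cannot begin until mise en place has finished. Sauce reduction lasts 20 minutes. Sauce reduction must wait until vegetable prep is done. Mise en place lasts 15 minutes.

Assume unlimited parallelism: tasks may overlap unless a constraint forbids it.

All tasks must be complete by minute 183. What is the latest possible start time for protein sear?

To finish by minute 183, sauce reduction (duration 20) must start no later than minute 163.
Vegetable prep must finish before sauce reduction (must start by minute 163). With a 20-minute duration, vegetable prep must start by 163 − 20 = minute 143.
Since vegetable prep (must start by minute 143) depends on it, protein sear must finish by minute 143. Backing off its 70-minute duration gives a latest start of minute 73.

73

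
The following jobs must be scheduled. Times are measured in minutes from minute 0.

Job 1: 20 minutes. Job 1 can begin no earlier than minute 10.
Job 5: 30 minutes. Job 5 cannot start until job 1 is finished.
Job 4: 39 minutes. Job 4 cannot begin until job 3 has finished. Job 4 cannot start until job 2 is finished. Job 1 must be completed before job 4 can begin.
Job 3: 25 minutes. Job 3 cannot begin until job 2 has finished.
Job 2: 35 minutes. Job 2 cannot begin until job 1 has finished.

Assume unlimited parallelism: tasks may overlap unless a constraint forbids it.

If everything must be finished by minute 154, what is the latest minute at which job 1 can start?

To finish by minute 154, job 4 (duration 39) must start no later than minute 115.
Job 3 has to be done before job 4 (must start by minute 115). That means finishing by minute 115, i.e. starting by 115 − 25 = minute 90.
Job 2 has several dependents: job 3 (must start by minute 90); job 4 (must start by minute 115). The earliest of those limits is minute 90, so job 2 must start by 90 − 35 = minute 55.
Job 5 must finish by minute 154; it takes 30 minutes, so it must start by 154 − 30 = minute 124.
Job 1 must finish in time for job 2 (must start by minute 55); job 4 (must start by minute 115); job 5 (must start by minute 124). The tightest is minute 55, so job 1 must start by 55 − 20 = minute 35.

35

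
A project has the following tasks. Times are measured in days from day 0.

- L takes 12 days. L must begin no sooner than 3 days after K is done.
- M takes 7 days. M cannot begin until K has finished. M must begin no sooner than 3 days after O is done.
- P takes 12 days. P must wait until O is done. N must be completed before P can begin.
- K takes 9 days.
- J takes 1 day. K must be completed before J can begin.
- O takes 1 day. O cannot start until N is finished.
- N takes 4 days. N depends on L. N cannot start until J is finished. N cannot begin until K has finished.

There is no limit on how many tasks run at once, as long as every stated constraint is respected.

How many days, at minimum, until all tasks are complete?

K has no prerequisites, so it starts at day 0 and finishes at day 9.
L cannot begin until K (finishes day 9, plus 3-day gap → day 12). It runs from day 12 to 12 + 12 = day 24.
J waits on K (finishes day 9), so it starts at day 9 and finishes at 9 + 1 = day 10.
N cannot start until L (finishes day 24); J (finishes day 10); K (finishes day 9). The controlling bound is day 24, so N finishes at 24 + 4 = day 28.
After N (finishes day 28), O can start at day 28 and finishes at day 29.
For P: O (finishes day 29); N (finishes day 28). Taking the maximum gives a start of day 29, and it finishes at 29 + 12 = day 41.
M has to wait for K (finishes day 9); O (finishes day 29, plus 3-day gap → day 32). The latest of these is day 32, so M runs day 32 to 32 + 7 = day 39.
All tasks are finished once the last one completes. Finish times: J at 10, K at 9, L at 24, M at 39, N at 28, O at 29, P at 41. The latest is day 41.

41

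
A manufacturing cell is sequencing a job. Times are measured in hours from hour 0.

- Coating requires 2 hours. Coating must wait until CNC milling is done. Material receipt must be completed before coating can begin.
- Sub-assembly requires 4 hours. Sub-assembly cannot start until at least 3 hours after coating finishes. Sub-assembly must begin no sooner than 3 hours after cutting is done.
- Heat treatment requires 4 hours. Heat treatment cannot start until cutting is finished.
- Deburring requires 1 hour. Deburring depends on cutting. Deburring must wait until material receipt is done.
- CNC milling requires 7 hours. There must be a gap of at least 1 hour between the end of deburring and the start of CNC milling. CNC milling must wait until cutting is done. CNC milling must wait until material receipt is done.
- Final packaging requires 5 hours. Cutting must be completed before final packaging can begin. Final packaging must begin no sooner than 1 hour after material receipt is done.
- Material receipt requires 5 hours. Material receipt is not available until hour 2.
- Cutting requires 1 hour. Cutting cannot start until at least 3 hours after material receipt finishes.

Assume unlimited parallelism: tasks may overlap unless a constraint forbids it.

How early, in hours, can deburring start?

11

Material receipt cannot begin until its own release at hour 2. It runs from hour 2 to 2 + 5 = hour 7.
After material receipt (finishes hour 7, plus 3-hour gap → hour 10), cutting can start at hour 10 and finishes at hour 11.
Deburring waits on cutting (finishes hour 11); material receipt (finishes hour 7). The latest of these is hour 11, which is the earliest deburring can start.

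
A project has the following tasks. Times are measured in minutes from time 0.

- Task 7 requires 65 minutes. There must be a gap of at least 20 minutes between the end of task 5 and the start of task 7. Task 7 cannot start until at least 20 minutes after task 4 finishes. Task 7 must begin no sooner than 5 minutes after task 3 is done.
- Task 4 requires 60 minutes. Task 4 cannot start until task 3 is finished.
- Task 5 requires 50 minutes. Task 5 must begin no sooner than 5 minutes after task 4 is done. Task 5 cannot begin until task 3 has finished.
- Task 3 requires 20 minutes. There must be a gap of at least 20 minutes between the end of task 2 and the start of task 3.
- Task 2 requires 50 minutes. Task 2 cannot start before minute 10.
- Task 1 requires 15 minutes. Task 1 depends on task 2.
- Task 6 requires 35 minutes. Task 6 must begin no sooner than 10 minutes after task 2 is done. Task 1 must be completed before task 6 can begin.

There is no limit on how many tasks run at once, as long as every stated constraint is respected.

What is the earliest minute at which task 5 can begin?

Task 2 waits on its own release at minute 10, so it starts at minute 10 and finishes at 10 + 50 = minute 60.
Task 3 waits on task 2 (finishes minute 60, plus 20-minute gap → minute 80), so it starts at minute 80 and finishes at 80 + 20 = minute 100.
Task 4 cannot begin until task 3 (finishes minute 100). It runs from minute 100 to 100 + 60 = minute 160.
Task 5 waits on task 4 (finishes minute 160, plus 5-minute gap → minute 165); task 3 (finishes minute 100). The latest of these is minute 165, which is the earliest task 5 can start.

165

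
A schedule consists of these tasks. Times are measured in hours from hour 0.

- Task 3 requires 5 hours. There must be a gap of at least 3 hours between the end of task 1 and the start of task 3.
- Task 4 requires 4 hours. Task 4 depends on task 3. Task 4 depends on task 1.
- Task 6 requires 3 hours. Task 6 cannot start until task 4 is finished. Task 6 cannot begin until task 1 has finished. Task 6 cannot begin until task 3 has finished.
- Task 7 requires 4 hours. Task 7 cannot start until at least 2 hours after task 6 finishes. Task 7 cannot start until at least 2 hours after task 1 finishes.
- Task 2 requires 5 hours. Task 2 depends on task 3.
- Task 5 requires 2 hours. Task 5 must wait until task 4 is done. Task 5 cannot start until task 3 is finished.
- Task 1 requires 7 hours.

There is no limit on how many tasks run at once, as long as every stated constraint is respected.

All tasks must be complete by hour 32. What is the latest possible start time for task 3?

Nothing follows task 2; the deadline of hour 32 is its only limit. It must start by 32 − 5 = hour 27.
To finish by hour 32, task 5 (duration 2) must start no later than hour 30.
To finish by hour 32, task 7 (duration 4) must start no later than hour 28.
Since task 7 (must start by hour 28, minus 2-hour gap → hour 26) depends on it, task 6 must finish by hour 26. Backing off its 3-hour duration gives a latest start of hour 23.
Task 4 feeds task 5 (must start by hour 30); task 6 (must start by hour 23). Taking the minimum, task 4 must finish by hour 23 and start by 23 − 4 = hour 19.
Task 3 feeds task 2 (must start by hour 27); task 4 (must start by hour 19); task 5 (must start by hour 30); task 6 (must start by hour 23). Taking the minimum, task 3 must finish by hour 19 and start by 19 − 5 = hour 14.

14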